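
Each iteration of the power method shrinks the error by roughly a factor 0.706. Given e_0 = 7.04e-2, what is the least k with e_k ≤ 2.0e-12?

70

After k steps, e_k ≈ 7.04e-2·0.706^k.
Need 0.706^k ≤ 2.0e-12/7.04e-2 = 2.84091e-11.
k ≥ ln(2.84091e-11)/ln(0.706) = -24.2843/-0.34814 = 69.754.
Smallest integer k = 70.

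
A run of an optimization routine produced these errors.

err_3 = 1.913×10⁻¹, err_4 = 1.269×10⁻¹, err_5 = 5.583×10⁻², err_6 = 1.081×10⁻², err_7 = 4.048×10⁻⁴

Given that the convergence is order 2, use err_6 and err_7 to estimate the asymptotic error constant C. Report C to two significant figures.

3.5

C ≈ err_7 / err_6^2
  = 4.048×10⁻⁴ / (1.081×10⁻²)^2
  = 4.048×10⁻⁴ / 0.000116856 ≈ 3.4641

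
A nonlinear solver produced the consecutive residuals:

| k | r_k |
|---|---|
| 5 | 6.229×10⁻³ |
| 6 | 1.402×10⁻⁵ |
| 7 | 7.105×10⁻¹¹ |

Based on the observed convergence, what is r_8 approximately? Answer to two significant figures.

First estimate the order: p ≈ ln(r_7/r_6) / ln(r_6/r_5) = ln(7.105×10⁻¹¹/1.402×10⁻⁵)/ln(1.402×10⁻⁵/6.229×10⁻³) = ln(5.06776e-06)/ln(0.00225076) ≈ 1.9999.
Then r_8 ≈ r_7·(r_7/r_6)^p = 7.105×10⁻¹¹·(5.06776e-06)^1.9999 = 7.105×10⁻¹¹·2.57135e-11 ≈ 1.827e-21.

1.8e-21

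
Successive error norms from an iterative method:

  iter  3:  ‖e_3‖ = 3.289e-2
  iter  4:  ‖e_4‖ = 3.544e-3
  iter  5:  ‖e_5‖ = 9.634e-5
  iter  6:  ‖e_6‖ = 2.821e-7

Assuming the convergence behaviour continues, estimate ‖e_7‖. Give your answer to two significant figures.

First estimate the order: p ≈ ln(‖e_6‖/‖e_5‖) / ln(‖e_5‖/‖e_4‖) = ln(2.821e-7/9.634e-5)/ln(9.634e-5/3.544e-3) = ln(0.00292817)/ln(0.027184) ≈ 1.6181.
Then ‖e_7‖ ≈ ‖e_6‖·(‖e_6‖/‖e_5‖)^p = 2.821e-7·(0.00292817)^1.6181 = 2.821e-7·7.95609e-05 ≈ 2.244e-11.

2.2e-11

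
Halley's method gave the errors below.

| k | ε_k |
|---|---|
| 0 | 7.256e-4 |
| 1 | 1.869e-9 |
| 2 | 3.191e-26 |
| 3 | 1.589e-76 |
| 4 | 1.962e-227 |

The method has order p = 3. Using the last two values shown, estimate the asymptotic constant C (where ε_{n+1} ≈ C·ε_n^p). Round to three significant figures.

4.89

C ≈ ε_4 / ε_3^3
  = 1.962e-227 / (1.589e-76)^3
  = 1.962e-227 / 4.0121e-228 ≈ 4.8902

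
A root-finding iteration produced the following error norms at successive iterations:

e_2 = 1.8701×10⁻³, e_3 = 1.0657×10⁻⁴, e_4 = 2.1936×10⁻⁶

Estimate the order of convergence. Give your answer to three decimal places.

1.355

p ≈ ln(e_4/e_3) / ln(e_3/e_2)
  = ln(2.1936×10⁻⁶/1.0657×10⁻⁴) / ln(1.0657×10⁻⁴/1.8701×10⁻³)
  = ln(0.0205837) / ln(0.0569863)
  = -3.883256 / -2.864944 ≈ 1.355439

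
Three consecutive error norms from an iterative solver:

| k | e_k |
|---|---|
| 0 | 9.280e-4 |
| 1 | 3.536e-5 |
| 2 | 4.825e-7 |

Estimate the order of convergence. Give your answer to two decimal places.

p ≈ ln(e_2/e_1) / ln(e_1/e_0)
  = ln(4.825e-7/3.536e-5) / ln(3.536e-5/9.280e-4)
  = ln(0.0136454) / ln(0.0381034)
  = -4.29435 / -3.26745 ≈ 1.31428

1.31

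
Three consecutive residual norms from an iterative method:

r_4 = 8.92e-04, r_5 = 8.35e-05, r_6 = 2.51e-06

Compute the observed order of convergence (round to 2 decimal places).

1.48

p ≈ ln(r_6/r_5) / ln(r_5/r_4)
  = ln(2.51e-06/8.35e-05) / ln(8.35e-05/8.92e-04)
  = ln(0.0300599) / ln(0.0936099)
  = -3.50456 / -2.36862 ≈ 1.47958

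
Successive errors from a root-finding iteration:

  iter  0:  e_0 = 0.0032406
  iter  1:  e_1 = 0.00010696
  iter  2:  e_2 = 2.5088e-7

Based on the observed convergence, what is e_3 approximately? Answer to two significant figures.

5.4e-12

First estimate the order: p ≈ ln(e_2/e_1) / ln(e_1/e_0) = ln(2.5088e-7/0.00010696)/ln(0.00010696/0.0032406) = ln(0.00234555)/ln(0.0330062) ≈ 1.7752.
Then e_3 ≈ e_2·(e_2/e_1)^p = 2.5088e-7·(0.00234555)^1.7752 = 2.5088e-7·2.14614e-05 ≈ 5.384e-12.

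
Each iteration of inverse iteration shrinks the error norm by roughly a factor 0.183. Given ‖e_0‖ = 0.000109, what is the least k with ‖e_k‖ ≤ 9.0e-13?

After k steps, ‖e_k‖ ≈ 0.000109·0.183^k.
Need 0.183^k ≤ 9.0e-13/0.000109 = 8.25688e-09.
k ≥ ln(8.25688e-09)/ln(0.183) = -18.6122/-1.69827 = 10.960.
Smallest integer k = 11.

11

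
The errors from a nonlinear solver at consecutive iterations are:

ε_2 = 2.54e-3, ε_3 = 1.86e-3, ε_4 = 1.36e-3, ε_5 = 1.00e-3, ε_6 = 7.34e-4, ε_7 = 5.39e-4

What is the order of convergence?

1

Consecutive ratios: ε_7/ε_6 = 5.39e-4/7.34e-4 = 0.734332, ε_6/ε_5 = 7.34e-4/1.00e-3 = 0.734.
p ≈ ln(0.734332)/ln(0.734) = -0.3088/-0.3092 ≈ 1.00.
So the convergence is linear (order 1).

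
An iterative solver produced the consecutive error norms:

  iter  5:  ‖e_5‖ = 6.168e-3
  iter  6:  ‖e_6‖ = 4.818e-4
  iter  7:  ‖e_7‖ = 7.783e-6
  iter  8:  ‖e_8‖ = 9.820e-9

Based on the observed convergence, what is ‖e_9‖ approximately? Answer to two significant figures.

First estimate the order: p ≈ ln(‖e_8‖/‖e_7‖) / ln(‖e_7‖/‖e_6‖) = ln(9.820e-9/7.783e-6)/ln(7.783e-6/4.818e-4) = ln(0.00126172)/ln(0.016154) ≈ 1.6180.
Then ‖e_9‖ ≈ ‖e_8‖·(‖e_8‖/‖e_7‖)^p = 9.820e-9·(0.00126172)^1.6180 = 9.820e-9·2.03872e-05 ≈ 2.002e-13.

2.0e-13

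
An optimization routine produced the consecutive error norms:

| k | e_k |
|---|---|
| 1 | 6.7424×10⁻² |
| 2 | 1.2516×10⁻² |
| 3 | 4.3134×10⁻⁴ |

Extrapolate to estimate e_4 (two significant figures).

5.1e-7

First estimate the order: p ≈ ln(e_3/e_2) / ln(e_2/e_1) = ln(4.3134×10⁻⁴/1.2516×10⁻²)/ln(1.2516×10⁻²/6.7424×10⁻²) = ln(0.0344631)/ln(0.185631) ≈ 1.9999.
Then e_4 ≈ e_3·(e_3/e_2)^p = 4.3134×10⁻⁴·(0.0344631)^1.9999 = 4.3134×10⁻⁴·0.00118811 ≈ 5.125e-07.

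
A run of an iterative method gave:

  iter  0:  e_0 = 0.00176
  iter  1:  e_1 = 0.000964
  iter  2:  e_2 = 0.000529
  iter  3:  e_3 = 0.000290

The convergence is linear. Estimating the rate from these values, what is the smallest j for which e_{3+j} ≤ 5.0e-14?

38

Rate ρ ≈ e_3/e_2 = 0.000290/0.000529 = 0.5482.
After j more steps, e_{3+j} ≈ 0.000290·ρ^j; need ρ^j ≤ 5.0e-14/0.000290 = 1.72414e-10.
j ≥ ln(1.72414e-10)/ln(0.5482) = -22.4811/-0.60112 = 37.399.
So 38 more iterations are needed.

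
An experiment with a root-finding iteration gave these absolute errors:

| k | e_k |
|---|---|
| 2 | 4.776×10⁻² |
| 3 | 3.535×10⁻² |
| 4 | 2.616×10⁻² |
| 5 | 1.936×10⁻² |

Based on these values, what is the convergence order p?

1

Consecutive ratios: e_5/e_4 = 1.936×10⁻²/2.616×10⁻² = 0.740061, e_4/e_3 = 2.616×10⁻²/3.535×10⁻² = 0.740028.
p ≈ ln(0.740061)/ln(0.740028) = -0.3010/-0.3011 ≈ 1.00.
So the convergence is linear (order 1).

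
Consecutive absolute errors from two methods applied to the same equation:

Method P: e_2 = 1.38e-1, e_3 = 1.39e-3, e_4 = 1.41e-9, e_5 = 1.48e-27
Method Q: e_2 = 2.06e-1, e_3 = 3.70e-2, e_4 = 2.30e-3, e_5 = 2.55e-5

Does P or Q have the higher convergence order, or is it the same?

P

Method P: p ≈ ln(1.48e-27/1.41e-9)/ln(1.41e-9/1.39e-3) ≈ 3.00.
Method Q: p ≈ ln(2.55e-5/2.30e-3)/ln(2.30e-3/3.70e-2) ≈ 1.62.
Method P has the higher order (≈3.0 vs ≈1.6).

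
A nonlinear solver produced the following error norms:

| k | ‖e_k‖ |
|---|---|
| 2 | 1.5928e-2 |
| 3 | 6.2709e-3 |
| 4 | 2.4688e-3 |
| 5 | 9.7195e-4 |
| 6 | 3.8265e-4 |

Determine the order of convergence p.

1

Consecutive ratios: ‖e_6‖/‖e_5‖ = 3.8265e-4/9.7195e-4 = 0.393693, ‖e_5‖/‖e_4‖ = 9.7195e-4/2.4688e-3 = 0.393693.
p ≈ ln(0.393693)/ln(0.393693) = -0.9322/-0.9322 ≈ 1.00.
So the convergence is linear (order 1).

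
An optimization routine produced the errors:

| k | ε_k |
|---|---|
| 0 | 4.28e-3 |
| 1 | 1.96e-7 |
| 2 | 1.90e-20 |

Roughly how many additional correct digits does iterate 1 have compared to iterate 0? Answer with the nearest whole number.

4

Digits gained ≈ log₁₀(ε_0/ε_1) = log₁₀(4.28e-3/1.96e-7) = log₁₀(21836.7) ≈ 4.339.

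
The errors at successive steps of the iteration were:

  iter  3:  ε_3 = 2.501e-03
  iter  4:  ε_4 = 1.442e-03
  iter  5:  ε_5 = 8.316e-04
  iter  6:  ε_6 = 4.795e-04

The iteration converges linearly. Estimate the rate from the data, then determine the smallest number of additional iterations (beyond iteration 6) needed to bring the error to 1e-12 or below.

37

Rate ρ ≈ ε_6/ε_5 = 4.795e-04/8.316e-04 = 0.5766.
After j more steps, ε_{6+j} ≈ 4.795e-04·ρ^j; need ρ^j ≤ 1e-12/4.795e-04 = 2.08551e-09.
j ≥ ln(2.08551e-09)/ln(0.5766) = -19.9883/-0.55061 = 36.302.
So 37 more iterations are needed.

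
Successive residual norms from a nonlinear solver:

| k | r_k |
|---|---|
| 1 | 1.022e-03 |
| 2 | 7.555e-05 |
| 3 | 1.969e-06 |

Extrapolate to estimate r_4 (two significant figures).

1.2e-8

First estimate the order: p ≈ ln(r_3/r_2) / ln(r_2/r_1) = ln(1.969e-06/7.555e-05)/ln(7.555e-05/1.022e-03) = ln(0.0260622)/ln(0.0739237) ≈ 1.4003.
Then r_4 ≈ r_3·(r_3/r_2)^p = 1.969e-06·(0.0260622)^1.4003 = 1.969e-06·0.00605258 ≈ 1.192e-08.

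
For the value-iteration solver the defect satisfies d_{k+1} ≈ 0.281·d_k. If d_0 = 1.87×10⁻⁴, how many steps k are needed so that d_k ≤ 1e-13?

17

After k steps, d_k ≈ 1.87×10⁻⁴·0.281^k.
Need 0.281^k ≤ 1e-13/1.87×10⁻⁴ = 5.34759e-10.
k ≥ ln(5.34759e-10)/ln(0.281) = -21.3492/-1.26940 = 16.818.
Smallest integer k = 17.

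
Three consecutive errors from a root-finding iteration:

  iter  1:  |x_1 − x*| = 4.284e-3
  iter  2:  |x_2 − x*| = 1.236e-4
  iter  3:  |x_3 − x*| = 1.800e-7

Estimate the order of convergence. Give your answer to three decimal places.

p ≈ ln(|x_3 − x*|/|x_2 − x*|) / ln(|x_2 − x*|/|x_1 − x*|)
  = ln(1.800e-7/1.236e-4) / ln(1.236e-4/4.284e-3)
  = ln(0.00145631) / ln(0.0288515)
  = -6.531849 / -3.545593 ≈ 1.842244

1.842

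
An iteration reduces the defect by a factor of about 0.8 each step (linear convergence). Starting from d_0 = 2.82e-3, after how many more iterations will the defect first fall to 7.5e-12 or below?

89

After k steps, d_k ≈ 2.82e-3·0.8^k.
Need 0.8^k ≤ 7.5e-12/2.82e-3 = 2.65957e-09.
k ≥ ln(2.65957e-09)/ln(0.8) = -19.7451/-0.22314 = 88.487.
Smallest integer k = 89.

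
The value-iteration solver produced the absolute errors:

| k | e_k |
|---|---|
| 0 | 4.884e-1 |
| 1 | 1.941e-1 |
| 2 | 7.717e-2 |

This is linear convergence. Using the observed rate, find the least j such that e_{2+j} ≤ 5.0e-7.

Rate ρ ≈ e_2/e_1 = 7.717e-2/1.941e-1 = 0.3976.
After j more steps, e_{2+j} ≈ 7.717e-2·ρ^j; need ρ^j ≤ 5.0e-7/7.717e-2 = 6.4792e-06.
j ≥ ln(6.4792e-06)/ln(0.3976) = -11.9469/-0.92231 = 12.953.
So 13 more iterations are needed.

13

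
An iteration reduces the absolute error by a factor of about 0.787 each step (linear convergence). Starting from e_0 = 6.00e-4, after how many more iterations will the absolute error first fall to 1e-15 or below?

After k steps, e_k ≈ 6.00e-4·0.787^k.
Need 0.787^k ≤ 1e-15/6.00e-4 = 1.66667e-12.
k ≥ ln(1.66667e-12)/ln(0.787) = -27.1202/-0.23953 = 113.223.
Smallest integer k = 114.

114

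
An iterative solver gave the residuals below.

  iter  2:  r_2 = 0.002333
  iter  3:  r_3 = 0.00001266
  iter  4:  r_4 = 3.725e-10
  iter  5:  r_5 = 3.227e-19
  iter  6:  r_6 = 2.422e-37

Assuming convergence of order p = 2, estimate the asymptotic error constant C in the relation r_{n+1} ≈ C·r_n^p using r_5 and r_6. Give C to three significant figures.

2.33

C ≈ r_6 / r_5^2
  = 2.422e-37 / (3.227e-19)^2
  = 2.422e-37 / 1.04135e-37 ≈ 2.3258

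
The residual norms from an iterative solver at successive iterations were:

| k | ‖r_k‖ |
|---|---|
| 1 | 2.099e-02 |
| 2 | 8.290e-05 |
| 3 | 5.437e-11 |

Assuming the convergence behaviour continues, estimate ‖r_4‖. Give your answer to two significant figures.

First estimate the order: p ≈ ln(‖r_3‖/‖r_2‖) / ln(‖r_2‖/‖r_1‖) = ln(5.437e-11/8.290e-05)/ln(8.290e-05/2.099e-02) = ln(6.5585e-07)/ln(0.0039495) ≈ 2.5726.
Then ‖r_4‖ ≈ ‖r_3‖·(‖r_3‖/‖r_2‖)^p = 5.437e-11·(6.5585e-07)^2.5726 = 5.437e-11·1.23911e-16 ≈ 6.737e-27.

6.7e-27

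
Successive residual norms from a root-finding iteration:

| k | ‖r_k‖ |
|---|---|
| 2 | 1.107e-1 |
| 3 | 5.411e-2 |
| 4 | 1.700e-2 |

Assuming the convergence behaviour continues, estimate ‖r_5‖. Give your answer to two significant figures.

2.6e-3

First estimate the order: p ≈ ln(‖r_4‖/‖r_3‖) / ln(‖r_3‖/‖r_2‖) = ln(1.700e-2/5.411e-2)/ln(5.411e-2/1.107e-1) = ln(0.314175)/ln(0.488799) ≈ 1.6175.
Then ‖r_5‖ ≈ ‖r_4‖·(‖r_4‖/‖r_3‖)^p = 1.700e-2·(0.314175)^1.6175 = 1.700e-2·0.1537 ≈ 0.002613.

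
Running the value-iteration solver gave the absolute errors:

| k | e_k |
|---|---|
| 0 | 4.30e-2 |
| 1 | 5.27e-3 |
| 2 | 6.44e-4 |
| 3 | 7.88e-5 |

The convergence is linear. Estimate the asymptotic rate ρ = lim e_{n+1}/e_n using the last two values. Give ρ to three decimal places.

ρ ≈ e_3/e_2 = 7.88e-5/6.44e-4 = 0.12236

0.122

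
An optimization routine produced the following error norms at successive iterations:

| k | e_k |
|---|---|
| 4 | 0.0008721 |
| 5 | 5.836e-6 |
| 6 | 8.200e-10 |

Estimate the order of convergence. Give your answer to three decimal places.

p ≈ ln(e_6/e_5) / ln(e_5/e_4)
  = ln(8.200e-10/5.836e-6) / ln(5.836e-6/0.0008721)
  = ln(0.000140507) / ln(0.00669189)
  = -8.870253 / -5.006859 ≈ 1.771620

1.772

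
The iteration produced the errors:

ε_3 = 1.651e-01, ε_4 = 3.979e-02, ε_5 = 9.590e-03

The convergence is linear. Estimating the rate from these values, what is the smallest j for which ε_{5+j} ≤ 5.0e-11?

14

Rate ρ ≈ ε_5/ε_4 = 9.590e-03/3.979e-02 = 0.2410.
After j more steps, ε_{5+j} ≈ 9.590e-03·ρ^j; need ρ^j ≤ 5.0e-11/9.590e-03 = 5.21376e-09.
j ≥ ln(5.21376e-09)/ln(0.2410) = -19.0720/-1.42296 = 13.403.
So 14 more iterations are needed.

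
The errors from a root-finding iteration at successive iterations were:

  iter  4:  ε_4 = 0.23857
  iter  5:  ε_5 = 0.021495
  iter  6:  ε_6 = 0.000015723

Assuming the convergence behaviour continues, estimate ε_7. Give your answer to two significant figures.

6.2e-15

First estimate the order: p ≈ ln(ε_6/ε_5) / ln(ε_5/ε_4) = ln(0.000015723/0.021495)/ln(0.021495/0.23857) = ln(0.000731472)/ln(0.0900993) ≈ 3.0000.
Then ε_7 ≈ ε_6·(ε_6/ε_5)^p = 0.000015723·(0.000731472)^3.0000 = 0.000015723·3.91375e-10 ≈ 6.154e-15.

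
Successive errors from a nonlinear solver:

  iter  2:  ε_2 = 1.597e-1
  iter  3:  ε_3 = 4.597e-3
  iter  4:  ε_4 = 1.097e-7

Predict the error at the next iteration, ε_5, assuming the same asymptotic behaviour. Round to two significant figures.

1.5e-21

First estimate the order: p ≈ ln(ε_4/ε_3) / ln(ε_3/ε_2) = ln(1.097e-7/4.597e-3)/ln(4.597e-3/1.597e-1) = ln(2.38634e-05)/ln(0.0287852) ≈ 2.9999.
Then ε_5 ≈ ε_4·(ε_4/ε_3)^p = 1.097e-7·(2.38634e-05)^2.9999 = 1.097e-7·1.36038e-14 ≈ 1.492e-21.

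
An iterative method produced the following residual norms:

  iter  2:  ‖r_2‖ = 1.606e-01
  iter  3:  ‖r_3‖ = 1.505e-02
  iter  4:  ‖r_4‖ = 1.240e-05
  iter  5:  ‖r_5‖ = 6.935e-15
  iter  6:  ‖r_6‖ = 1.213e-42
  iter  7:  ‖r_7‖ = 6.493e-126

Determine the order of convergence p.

3

Consecutive ratios: ‖r_7‖/‖r_6‖ = 6.493e-126/1.213e-42 = 5.35284e-84, ‖r_6‖/‖r_5‖ = 1.213e-42/6.935e-15 = 1.7491e-28.
p ≈ ln(5.35284e-84)/ln(1.7491e-28) = -191.7395/-63.9133 ≈ 3.00.
So the convergence is cubic (order 3).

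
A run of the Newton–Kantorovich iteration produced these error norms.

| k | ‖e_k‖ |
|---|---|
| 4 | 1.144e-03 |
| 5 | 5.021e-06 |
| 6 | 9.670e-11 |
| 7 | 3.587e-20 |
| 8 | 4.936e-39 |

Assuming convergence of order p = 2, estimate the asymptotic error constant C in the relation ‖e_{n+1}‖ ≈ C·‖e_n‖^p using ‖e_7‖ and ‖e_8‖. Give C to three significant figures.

3.84

C ≈ ‖e_8‖ / ‖e_7‖^2
  = 4.936e-39 / (3.587e-20)^2
  = 4.936e-39 / 1.28666e-39 ≈ 3.8363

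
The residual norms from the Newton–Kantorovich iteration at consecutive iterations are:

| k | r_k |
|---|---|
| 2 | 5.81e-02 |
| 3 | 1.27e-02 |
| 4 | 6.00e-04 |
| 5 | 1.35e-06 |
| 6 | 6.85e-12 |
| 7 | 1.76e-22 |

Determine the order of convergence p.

Consecutive ratios: r_7/r_6 = 1.76e-22/6.85e-12 = 2.56934e-11, r_6/r_5 = 6.85e-12/1.35e-06 = 5.07407e-06.
p ≈ ln(2.56934e-11)/ln(5.07407e-06) = -24.3848/-12.1914 ≈ 2.00.
So the convergence is quadratic (order 2).

2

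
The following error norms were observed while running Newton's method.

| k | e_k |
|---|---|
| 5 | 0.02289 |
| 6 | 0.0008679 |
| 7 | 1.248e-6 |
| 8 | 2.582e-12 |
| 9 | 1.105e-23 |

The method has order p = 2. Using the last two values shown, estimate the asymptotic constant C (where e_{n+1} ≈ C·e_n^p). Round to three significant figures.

1.66

C ≈ e_9 / e_8^2
  = 1.105e-23 / (2.582e-12)^2
  = 1.105e-23 / 6.66672e-24 ≈ 1.6575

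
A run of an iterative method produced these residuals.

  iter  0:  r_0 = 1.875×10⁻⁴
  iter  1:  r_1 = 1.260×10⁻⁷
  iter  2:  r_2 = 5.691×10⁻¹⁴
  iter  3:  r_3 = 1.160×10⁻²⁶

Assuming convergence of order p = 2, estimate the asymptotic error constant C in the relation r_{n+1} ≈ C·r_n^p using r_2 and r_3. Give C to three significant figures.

3.58

C ≈ r_3 / r_2^2
  = 1.160×10⁻²⁶ / (5.691×10⁻¹⁴)^2
  = 1.160×10⁻²⁶ / 3.23875e-27 ≈ 3.5816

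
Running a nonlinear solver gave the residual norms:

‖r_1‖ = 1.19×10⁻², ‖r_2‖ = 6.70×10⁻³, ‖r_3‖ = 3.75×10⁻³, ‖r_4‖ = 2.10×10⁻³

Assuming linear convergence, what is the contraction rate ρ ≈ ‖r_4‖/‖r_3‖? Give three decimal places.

ρ ≈ ‖r_4‖/‖r_3‖ = 2.10×10⁻³/3.75×10⁻³ = 0.56000

0.560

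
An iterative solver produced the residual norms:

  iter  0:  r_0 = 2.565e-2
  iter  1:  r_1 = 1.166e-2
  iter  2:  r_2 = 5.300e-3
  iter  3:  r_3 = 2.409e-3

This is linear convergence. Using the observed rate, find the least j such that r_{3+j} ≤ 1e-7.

13

Rate ρ ≈ r_3/r_2 = 2.409e-3/5.300e-3 = 0.4545.
After j more steps, r_{3+j} ≈ 2.409e-3·ρ^j; need ρ^j ≤ 1e-7/2.409e-3 = 4.1511e-05.
j ≥ ln(4.1511e-05)/ln(0.4545) = -10.0896/-0.78856 = 12.795.
So 13 more iterations are needed.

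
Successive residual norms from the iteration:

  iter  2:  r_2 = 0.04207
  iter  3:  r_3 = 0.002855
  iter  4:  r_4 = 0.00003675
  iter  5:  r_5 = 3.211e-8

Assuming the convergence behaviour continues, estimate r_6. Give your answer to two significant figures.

First estimate the order: p ≈ ln(r_5/r_4) / ln(r_4/r_3) = ln(3.211e-8/0.00003675)/ln(0.00003675/0.002855) = ln(0.000873741)/ln(0.0128722) ≈ 1.6180.
Then r_6 ≈ r_5·(r_5/r_4)^p = 3.211e-8·(0.000873741)^1.6180 = 3.211e-8·1.12501e-05 ≈ 3.612e-13.

3.6e-13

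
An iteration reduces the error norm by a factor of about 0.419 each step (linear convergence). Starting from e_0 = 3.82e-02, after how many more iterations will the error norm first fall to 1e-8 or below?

After k steps, e_k ≈ 3.82e-02·0.419^k.
Need 0.419^k ≤ 1e-8/3.82e-02 = 2.6178e-07.
k ≥ ln(2.6178e-07)/ln(0.419) = -15.1558/-0.86988 = 17.423.
Smallest integer k = 18.

18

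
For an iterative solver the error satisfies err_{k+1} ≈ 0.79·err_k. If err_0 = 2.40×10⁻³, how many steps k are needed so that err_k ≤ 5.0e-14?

After k steps, err_k ≈ 2.40×10⁻³·0.79^k.
Need 0.79^k ≤ 5.0e-14/2.40×10⁻³ = 2.08333e-11.
k ≥ ln(2.08333e-11)/ln(0.79) = -24.5945/-0.23572 = 104.338.
Smallest integer k = 105.

105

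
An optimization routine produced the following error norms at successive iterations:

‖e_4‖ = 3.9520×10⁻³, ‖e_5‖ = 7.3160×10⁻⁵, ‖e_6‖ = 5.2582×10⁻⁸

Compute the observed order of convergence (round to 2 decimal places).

1.81

p ≈ ln(‖e_6‖/‖e_5‖) / ln(‖e_5‖/‖e_4‖)
  = ln(5.2582×10⁻⁸/7.3160×10⁻⁵) / ln(7.3160×10⁻⁵/3.9520×10⁻³)
  = ln(0.000718726) / ln(0.0185121)
  = -7.23803 / -3.98933 ≈ 1.81435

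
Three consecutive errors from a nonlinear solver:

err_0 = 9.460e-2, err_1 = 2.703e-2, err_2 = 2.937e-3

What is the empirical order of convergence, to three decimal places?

p ≈ ln(err_2/err_1) / ln(err_1/err_0)
  = ln(2.937e-3/2.703e-2) / ln(2.703e-2/9.460e-2)
  = ln(0.108657) / ln(0.285729)
  = -2.219559 / -1.252711 ≈ 1.771805

1.772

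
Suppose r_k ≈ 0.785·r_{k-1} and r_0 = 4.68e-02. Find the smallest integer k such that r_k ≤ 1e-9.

73

After k steps, r_k ≈ 4.68e-02·0.785^k.
Need 0.785^k ≤ 1e-9/4.68e-02 = 2.13675e-08.
k ≥ ln(2.13675e-08)/ln(0.785) = -17.6614/-0.24207 = 72.960.
Smallest integer k = 73.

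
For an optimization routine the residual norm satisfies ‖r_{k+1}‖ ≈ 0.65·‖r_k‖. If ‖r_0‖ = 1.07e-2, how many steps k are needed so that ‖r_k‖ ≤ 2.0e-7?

After k steps, ‖r_k‖ ≈ 1.07e-2·0.65^k.
Need 0.65^k ≤ 2.0e-7/1.07e-2 = 1.86916e-05.
k ≥ ln(1.86916e-05)/ln(0.65) = -10.8874/-0.43078 = 25.274.
Smallest integer k = 26.

26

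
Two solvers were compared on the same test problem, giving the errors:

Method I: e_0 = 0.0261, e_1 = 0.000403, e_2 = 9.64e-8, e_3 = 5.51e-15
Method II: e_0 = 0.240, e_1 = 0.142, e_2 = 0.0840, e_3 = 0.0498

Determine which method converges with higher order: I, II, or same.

I

Method I: p ≈ ln(5.51e-15/9.64e-8)/ln(9.64e-8/0.000403) ≈ 2.00.
Method II: p ≈ ln(0.0498/0.0840)/ln(0.0840/0.142) ≈ 1.00.
Method I has the higher order (≈2.0 vs ≈1.0).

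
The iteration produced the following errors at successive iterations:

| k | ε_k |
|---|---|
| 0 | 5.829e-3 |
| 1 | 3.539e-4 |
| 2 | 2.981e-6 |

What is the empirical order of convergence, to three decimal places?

1.705

p ≈ ln(ε_2/ε_1) / ln(ε_1/ε_0)
  = ln(2.981e-6/3.539e-4) / ln(3.539e-4/5.829e-3)
  = ln(0.00842328) / ln(0.0607137)
  = -4.776756 / -2.801586 ≈ 1.705019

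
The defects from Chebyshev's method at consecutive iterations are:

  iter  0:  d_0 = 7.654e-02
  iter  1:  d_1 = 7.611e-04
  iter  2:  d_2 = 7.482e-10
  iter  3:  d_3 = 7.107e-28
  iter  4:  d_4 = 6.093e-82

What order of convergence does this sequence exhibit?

Consecutive ratios: d_4/d_3 = 6.093e-82/7.107e-28 = 8.57324e-55, d_3/d_2 = 7.107e-28/7.482e-10 = 9.4988e-19.
p ≈ ln(8.57324e-55)/ln(9.4988e-19) = -124.4935/-41.4980 ≈ 3.00.
So the convergence is cubic (order 3).

3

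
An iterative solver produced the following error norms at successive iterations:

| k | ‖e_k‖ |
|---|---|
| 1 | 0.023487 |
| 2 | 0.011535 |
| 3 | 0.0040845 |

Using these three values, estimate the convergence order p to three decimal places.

p ≈ ln(‖e_3‖/‖e_2‖) / ln(‖e_2‖/‖e_1‖)
  = ln(0.0040845/0.011535) / ln(0.011535/0.023487)
  = ln(0.354096) / ln(0.491123)
  = -1.038187 / -0.711061 ≈ 1.460053

1.460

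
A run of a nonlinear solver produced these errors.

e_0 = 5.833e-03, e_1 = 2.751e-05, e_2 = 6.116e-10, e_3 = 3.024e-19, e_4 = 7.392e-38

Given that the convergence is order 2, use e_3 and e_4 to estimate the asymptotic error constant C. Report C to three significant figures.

0.808

C ≈ e_4 / e_3^2
  = 7.392e-38 / (3.024e-19)^2
  = 7.392e-38 / 9.14458e-38 ≈ 0.80835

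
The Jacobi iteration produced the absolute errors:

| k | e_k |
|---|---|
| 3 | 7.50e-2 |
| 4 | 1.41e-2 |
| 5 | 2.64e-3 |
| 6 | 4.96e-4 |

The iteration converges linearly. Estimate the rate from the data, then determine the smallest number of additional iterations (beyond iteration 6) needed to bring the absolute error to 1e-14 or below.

15

Rate ρ ≈ e_6/e_5 = 4.96e-4/2.64e-3 = 0.1879.
After j more steps, e_{6+j} ≈ 4.96e-4·ρ^j; need ρ^j ≤ 1e-14/4.96e-4 = 2.01613e-11.
j ≥ ln(2.01613e-11)/ln(0.1879) = -24.6273/-1.67185 = 14.731.
So 15 more iterations are needed.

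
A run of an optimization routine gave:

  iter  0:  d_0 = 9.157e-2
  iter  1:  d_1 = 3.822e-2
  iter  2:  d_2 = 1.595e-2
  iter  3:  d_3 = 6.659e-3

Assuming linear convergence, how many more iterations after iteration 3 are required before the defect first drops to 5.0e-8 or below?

14

Rate ρ ≈ d_3/d_2 = 6.659e-3/1.595e-2 = 0.4175.
After j more steps, d_{3+j} ≈ 6.659e-3·ρ^j; need ρ^j ≤ 5.0e-8/6.659e-3 = 7.50863e-06.
j ≥ ln(7.50863e-06)/ln(0.4175) = -11.7995/-0.87347 = 13.509.
So 14 more iterations are needed.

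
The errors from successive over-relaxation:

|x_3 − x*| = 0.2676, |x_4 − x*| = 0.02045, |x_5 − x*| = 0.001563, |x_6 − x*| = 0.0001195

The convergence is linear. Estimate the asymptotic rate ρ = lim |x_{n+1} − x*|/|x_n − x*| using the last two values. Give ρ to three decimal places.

ρ ≈ |x_6 − x*|/|x_5 − x*| = 0.0001195/0.001563 = 0.07646

0.076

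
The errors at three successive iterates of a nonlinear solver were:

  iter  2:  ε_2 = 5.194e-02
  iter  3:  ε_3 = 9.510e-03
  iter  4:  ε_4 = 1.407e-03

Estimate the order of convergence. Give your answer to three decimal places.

1.126

p ≈ ln(ε_4/ε_3) / ln(ε_3/ε_2)
  = ln(1.407e-03/9.510e-03) / ln(9.510e-03/5.194e-02)
  = ln(0.14795) / ln(0.183096)
  = -1.910881 / -1.697745 ≈ 1.125541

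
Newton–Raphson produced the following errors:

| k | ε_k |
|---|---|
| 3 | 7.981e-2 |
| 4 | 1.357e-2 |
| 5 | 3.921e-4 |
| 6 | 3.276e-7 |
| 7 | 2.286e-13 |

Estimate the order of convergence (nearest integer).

2

Consecutive ratios: ε_7/ε_6 = 2.286e-13/3.276e-7 = 6.97802e-07, ε_6/ε_5 = 3.276e-7/3.921e-4 = 0.000835501.
p ≈ ln(6.97802e-07)/ln(0.000835501) = -14.1753/-7.0875 ≈ 2.00.
So the convergence is quadratic (order 2).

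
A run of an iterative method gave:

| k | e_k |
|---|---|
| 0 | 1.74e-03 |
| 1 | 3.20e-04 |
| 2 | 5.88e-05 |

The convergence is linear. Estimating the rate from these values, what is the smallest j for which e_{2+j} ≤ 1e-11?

Rate ρ ≈ e_2/e_1 = 5.88e-05/3.20e-04 = 0.1837.
After j more steps, e_{2+j} ≈ 5.88e-05·ρ^j; need ρ^j ≤ 1e-11/5.88e-05 = 1.70068e-07.
j ≥ ln(1.70068e-07)/ln(0.1837) = -15.5871/-1.69445 = 9.199.
So 10 more iterations are needed.

10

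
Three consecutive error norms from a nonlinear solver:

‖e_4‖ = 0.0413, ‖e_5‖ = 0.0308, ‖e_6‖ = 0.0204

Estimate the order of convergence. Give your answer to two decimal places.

1.40

p ≈ ln(‖e_6‖/‖e_5‖) / ln(‖e_5‖/‖e_4‖)
  = ln(0.0204/0.0308) / ln(0.0308/0.0413)
  = ln(0.662338) / ln(0.745763)
  = -0.41198 / -0.29335 ≈ 1.40440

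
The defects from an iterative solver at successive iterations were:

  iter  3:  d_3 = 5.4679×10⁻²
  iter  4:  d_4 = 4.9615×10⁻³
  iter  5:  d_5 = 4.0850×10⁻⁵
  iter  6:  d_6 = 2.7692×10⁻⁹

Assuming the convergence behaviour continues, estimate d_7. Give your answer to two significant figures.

1.3e-17

First estimate the order: p ≈ ln(d_6/d_5) / ln(d_5/d_4) = ln(2.7692×10⁻⁹/4.0850×10⁻⁵)/ln(4.0850×10⁻⁵/4.9615×10⁻³) = ln(6.77895e-05)/ln(0.0082334) ≈ 2.0000.
Then d_7 ≈ d_6·(d_6/d_5)^p = 2.7692×10⁻⁹·(6.77895e-05)^2.0000 = 2.7692×10⁻⁹·4.59542e-09 ≈ 1.273e-17.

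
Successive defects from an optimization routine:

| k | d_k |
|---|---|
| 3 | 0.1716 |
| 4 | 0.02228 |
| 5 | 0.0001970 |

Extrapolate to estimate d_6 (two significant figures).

3.5e-9

First estimate the order: p ≈ ln(d_5/d_4) / ln(d_4/d_3) = ln(0.0001970/0.02228)/ln(0.02228/0.1716) = ln(0.00884201)/ln(0.129837) ≈ 2.3161.
Then d_6 ≈ d_5·(d_5/d_4)^p = 0.0001970·(0.00884201)^2.3161 = 0.0001970·1.75391e-05 ≈ 3.455e-09.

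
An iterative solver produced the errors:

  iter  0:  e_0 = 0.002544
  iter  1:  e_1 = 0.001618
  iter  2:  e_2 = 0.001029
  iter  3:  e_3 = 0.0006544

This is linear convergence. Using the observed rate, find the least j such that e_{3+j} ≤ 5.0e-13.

Rate ρ ≈ e_3/e_2 = 0.0006544/0.001029 = 0.6360.
After j more steps, e_{3+j} ≈ 0.0006544·ρ^j; need ρ^j ≤ 5.0e-13/0.0006544 = 7.64059e-10.
j ≥ ln(7.64059e-10)/ln(0.6360) = -20.9924/-0.45256 = 46.386.
So 47 more iterations are needed.

47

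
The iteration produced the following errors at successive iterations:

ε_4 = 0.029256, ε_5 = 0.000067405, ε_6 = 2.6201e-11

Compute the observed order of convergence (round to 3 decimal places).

p ≈ ln(ε_6/ε_5) / ln(ε_5/ε_4)
  = ln(2.6201e-11/0.000067405) / ln(0.000067405/0.029256)
  = ln(3.8871e-07) / ln(0.00230397)
  = -14.760432 / -6.073122 ≈ 2.430452

2.430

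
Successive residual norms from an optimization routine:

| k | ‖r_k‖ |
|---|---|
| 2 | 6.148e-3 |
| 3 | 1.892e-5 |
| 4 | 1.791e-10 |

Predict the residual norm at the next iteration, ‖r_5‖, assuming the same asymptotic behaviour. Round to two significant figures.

1.6e-20

First estimate the order: p ≈ ln(‖r_4‖/‖r_3‖) / ln(‖r_3‖/‖r_2‖) = ln(1.791e-10/1.892e-5)/ln(1.892e-5/6.148e-3) = ln(9.46617e-06)/ln(0.00307742) ≈ 2.0001.
Then ‖r_5‖ ≈ ‖r_4‖·(‖r_4‖/‖r_3‖)^p = 1.791e-10·(9.46617e-06)^2.0001 = 1.791e-10·8.95048e-11 ≈ 1.603e-20.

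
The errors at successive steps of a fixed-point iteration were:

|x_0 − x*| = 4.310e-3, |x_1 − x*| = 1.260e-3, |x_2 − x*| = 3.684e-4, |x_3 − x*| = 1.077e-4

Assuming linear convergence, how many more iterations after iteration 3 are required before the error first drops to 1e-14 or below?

19

Rate ρ ≈ |x_3 − x*|/|x_2 − x*| = 1.077e-4/3.684e-4 = 0.2923.
After j more steps, |x_{3+j} − x*| ≈ 1.077e-4·ρ^j; need ρ^j ≤ 1e-14/1.077e-4 = 9.28505e-11.
j ≥ ln(9.28505e-11)/ln(0.2923) = -23.1000/-1.22997 = 18.781.
So 19 more iterations are needed.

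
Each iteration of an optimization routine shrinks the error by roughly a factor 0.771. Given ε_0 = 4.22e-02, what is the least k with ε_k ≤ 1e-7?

After k steps, ε_k ≈ 4.22e-02·0.771^k.
Need 0.771^k ≤ 1e-7/4.22e-02 = 2.36967e-06.
k ≥ ln(2.36967e-06)/ln(0.771) = -12.9528/-0.26007 = 49.805.
Smallest integer k = 50.

50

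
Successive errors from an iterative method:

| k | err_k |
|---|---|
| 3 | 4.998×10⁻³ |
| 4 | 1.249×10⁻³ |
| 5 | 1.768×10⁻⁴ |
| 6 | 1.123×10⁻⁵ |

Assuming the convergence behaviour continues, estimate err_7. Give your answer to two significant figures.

First estimate the order: p ≈ ln(err_6/err_5) / ln(err_5/err_4) = ln(1.123×10⁻⁵/1.768×10⁻⁴)/ln(1.768×10⁻⁴/1.249×10⁻³) = ln(0.0635181)/ln(0.141553) ≈ 1.4099.
Then err_7 ≈ err_6·(err_6/err_5)^p = 1.123×10⁻⁵·(0.0635181)^1.4099 = 1.123×10⁻⁵·0.0205213 ≈ 2.305e-07.

2.3e-7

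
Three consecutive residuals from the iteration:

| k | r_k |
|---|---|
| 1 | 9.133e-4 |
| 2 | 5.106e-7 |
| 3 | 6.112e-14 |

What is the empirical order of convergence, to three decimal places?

2.128

p ≈ ln(r_3/r_2) / ln(r_2/r_1)
  = ln(6.112e-14/5.106e-7) / ln(5.106e-7/9.133e-4)
  = ln(1.19702e-07) / ln(0.000559071)
  = -15.938261 / -7.489234 ≈ 2.128156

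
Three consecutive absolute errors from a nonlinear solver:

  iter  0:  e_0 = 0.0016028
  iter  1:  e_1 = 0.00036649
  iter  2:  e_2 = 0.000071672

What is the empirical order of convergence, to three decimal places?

p ≈ ln(e_2/e_1) / ln(e_1/e_0)
  = ln(0.000071672/0.00036649) / ln(0.00036649/0.0016028)
  = ln(0.195563) / ln(0.228656)
  = -1.631873 / -1.475537 ≈ 1.105952

1.106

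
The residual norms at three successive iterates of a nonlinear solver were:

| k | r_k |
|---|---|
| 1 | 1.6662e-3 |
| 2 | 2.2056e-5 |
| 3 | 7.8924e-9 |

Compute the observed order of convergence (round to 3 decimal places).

1.835

p ≈ ln(r_3/r_2) / ln(r_2/r_1)
  = ln(7.8924e-9/2.2056e-5) / ln(2.2056e-5/1.6662e-3)
  = ln(0.000357835) / ln(0.0132373)
  = -7.935439 / -4.324717 ≈ 1.834904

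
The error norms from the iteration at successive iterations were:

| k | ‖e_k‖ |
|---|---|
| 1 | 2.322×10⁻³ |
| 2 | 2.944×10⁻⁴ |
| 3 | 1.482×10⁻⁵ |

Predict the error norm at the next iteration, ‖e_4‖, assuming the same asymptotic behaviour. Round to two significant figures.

2.0e-7

First estimate the order: p ≈ ln(‖e_3‖/‖e_2‖) / ln(‖e_2‖/‖e_1‖) = ln(1.482×10⁻⁵/2.944×10⁻⁴)/ln(2.944×10⁻⁴/2.322×10⁻³) = ln(0.0503397)/ln(0.126787) ≈ 1.4473.
Then ‖e_4‖ ≈ ‖e_3‖·(‖e_3‖/‖e_2‖)^p = 1.482×10⁻⁵·(0.0503397)^1.4473 = 1.482×10⁻⁵·0.0132213 ≈ 1.959e-07.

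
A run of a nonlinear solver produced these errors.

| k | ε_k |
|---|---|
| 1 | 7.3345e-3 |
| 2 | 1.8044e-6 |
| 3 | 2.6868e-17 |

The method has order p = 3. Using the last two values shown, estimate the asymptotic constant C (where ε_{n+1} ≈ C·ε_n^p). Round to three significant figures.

4.57

C ≈ ε_3 / ε_2^3
  = 2.6868e-17 / (1.8044e-6)^3
  = 2.6868e-17 / 5.87487e-18 ≈ 4.5734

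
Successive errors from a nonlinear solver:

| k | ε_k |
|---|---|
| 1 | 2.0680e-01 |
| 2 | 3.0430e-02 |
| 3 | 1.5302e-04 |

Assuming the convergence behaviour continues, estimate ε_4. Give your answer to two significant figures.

6.9e-11

First estimate the order: p ≈ ln(ε_3/ε_2) / ln(ε_2/ε_1) = ln(1.5302e-04/3.0430e-02)/ln(3.0430e-02/2.0680e-01) = ln(0.00502859)/ln(0.147147) ≈ 2.7619.
Then ε_4 ≈ ε_3·(ε_3/ε_2)^p = 1.5302e-04·(0.00502859)^2.7619 = 1.5302e-04·4.48357e-07 ≈ 6.861e-11.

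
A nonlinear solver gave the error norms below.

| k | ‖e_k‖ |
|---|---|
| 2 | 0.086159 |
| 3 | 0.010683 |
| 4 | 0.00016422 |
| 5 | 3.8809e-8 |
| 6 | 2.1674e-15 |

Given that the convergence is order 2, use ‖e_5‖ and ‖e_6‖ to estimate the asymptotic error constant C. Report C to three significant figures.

1.44

C ≈ ‖e_6‖ / ‖e_5‖^2
  = 2.1674e-15 / (3.8809e-8)^2
  = 2.1674e-15 / 1.50614e-15 ≈ 1.439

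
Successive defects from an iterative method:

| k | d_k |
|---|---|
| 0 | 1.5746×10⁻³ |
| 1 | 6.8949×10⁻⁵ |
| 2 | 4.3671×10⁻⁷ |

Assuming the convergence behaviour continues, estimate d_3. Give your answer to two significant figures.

First estimate the order: p ≈ ln(d_2/d_1) / ln(d_1/d_0) = ln(4.3671×10⁻⁷/6.8949×10⁻⁵)/ln(6.8949×10⁻⁵/1.5746×10⁻³) = ln(0.00633381)/ln(0.0437883) ≈ 1.6180.
Then d_3 ≈ d_2·(d_2/d_1)^p = 4.3671×10⁻⁷·(0.00633381)^1.6180 = 4.3671×10⁻⁷·0.000277392 ≈ 1.211e-10.

1.2e-10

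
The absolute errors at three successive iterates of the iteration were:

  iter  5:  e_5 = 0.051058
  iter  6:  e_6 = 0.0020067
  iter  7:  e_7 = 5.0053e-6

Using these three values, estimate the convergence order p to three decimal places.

1.852

p ≈ ln(e_7/e_6) / ln(e_6/e_5)
  = ln(5.0053e-6/0.0020067) / ln(0.0020067/0.051058)
  = ln(0.00249429) / ln(0.0393024)
  = -5.993751 / -3.236470 ≈ 1.851941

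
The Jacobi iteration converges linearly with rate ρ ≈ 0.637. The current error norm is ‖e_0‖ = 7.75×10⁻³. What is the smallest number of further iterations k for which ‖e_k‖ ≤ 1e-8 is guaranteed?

31

After k steps, ‖e_k‖ ≈ 7.75×10⁻³·0.637^k.
Need 0.637^k ≤ 1e-8/7.75×10⁻³ = 1.29032e-06.
k ≥ ln(1.29032e-06)/ln(0.637) = -13.5606/-0.45099 = 30.069.
Smallest integer k = 31.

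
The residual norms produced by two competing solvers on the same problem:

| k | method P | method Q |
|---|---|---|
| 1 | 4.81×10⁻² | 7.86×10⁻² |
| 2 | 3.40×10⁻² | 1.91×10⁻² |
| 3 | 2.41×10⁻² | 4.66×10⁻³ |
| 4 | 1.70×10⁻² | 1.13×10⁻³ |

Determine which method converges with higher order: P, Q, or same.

Method P: p ≈ ln(1.70×10⁻²/2.41×10⁻²)/ln(2.41×10⁻²/3.40×10⁻²) ≈ 1.01.
Method Q: p ≈ ln(1.13×10⁻³/4.66×10⁻³)/ln(4.66×10⁻³/1.91×10⁻²) ≈ 1.00.
Both orders ≈ 1.0 — effectively the same.

same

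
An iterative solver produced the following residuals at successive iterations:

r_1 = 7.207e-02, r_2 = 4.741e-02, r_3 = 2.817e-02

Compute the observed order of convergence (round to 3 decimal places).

p ≈ ln(r_3/r_2) / ln(r_2/r_1)
  = ln(2.817e-02/4.741e-02) / ln(4.741e-02/7.207e-02)
  = ln(0.594178) / ln(0.657833)
  = -0.520576 / -0.418804 ≈ 1.243006

1.243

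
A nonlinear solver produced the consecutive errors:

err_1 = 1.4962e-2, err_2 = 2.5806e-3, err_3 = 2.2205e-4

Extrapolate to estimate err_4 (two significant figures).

First estimate the order: p ≈ ln(err_3/err_2) / ln(err_2/err_1) = ln(2.2205e-4/2.5806e-3)/ln(2.5806e-3/1.4962e-2) = ln(0.0860459)/ln(0.172477) ≈ 1.3957.
Then err_4 ≈ err_3·(err_3/err_2)^p = 2.2205e-4·(0.0860459)^1.3957 = 2.2205e-4·0.0325989 ≈ 7.239e-06.

7.2e-6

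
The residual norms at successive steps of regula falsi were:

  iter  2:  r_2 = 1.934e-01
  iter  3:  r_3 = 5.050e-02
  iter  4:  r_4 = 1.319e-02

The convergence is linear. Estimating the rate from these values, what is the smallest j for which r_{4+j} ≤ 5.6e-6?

6

Rate ρ ≈ r_4/r_3 = 1.319e-02/5.050e-02 = 0.2612.
After j more steps, r_{4+j} ≈ 1.319e-02·ρ^j; need ρ^j ≤ 5.6e-6/1.319e-02 = 0.000424564.
j ≥ ln(0.000424564)/ln(0.2612) = -7.7644/-1.34247 = 5.784.
So 6 more iterations are needed.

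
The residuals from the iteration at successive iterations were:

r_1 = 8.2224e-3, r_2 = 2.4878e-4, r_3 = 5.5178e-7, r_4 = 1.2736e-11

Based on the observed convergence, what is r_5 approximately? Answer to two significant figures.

1.0e-19

First estimate the order: p ≈ ln(r_4/r_3) / ln(r_3/r_2) = ln(1.2736e-11/5.5178e-7)/ln(5.5178e-7/2.4878e-4) = ln(2.30817e-05)/ln(0.00221794) ≈ 1.7470.
Then r_5 ≈ r_4·(r_4/r_3)^p = 1.2736e-11·(2.30817e-05)^1.7470 = 1.2736e-11·7.9365e-09 ≈ 1.011e-19.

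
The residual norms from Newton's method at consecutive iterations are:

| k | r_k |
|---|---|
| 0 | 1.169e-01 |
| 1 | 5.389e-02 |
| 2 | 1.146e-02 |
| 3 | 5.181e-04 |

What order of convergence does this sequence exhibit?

Consecutive ratios: r_3/r_2 = 5.181e-04/1.146e-02 = 0.0452094, r_2/r_1 = 1.146e-02/5.389e-02 = 0.212655.
p ≈ ln(0.0452094)/ln(0.212655) = -3.0964/-1.5481 ≈ 2.00.
So the convergence is quadratic (order 2).

2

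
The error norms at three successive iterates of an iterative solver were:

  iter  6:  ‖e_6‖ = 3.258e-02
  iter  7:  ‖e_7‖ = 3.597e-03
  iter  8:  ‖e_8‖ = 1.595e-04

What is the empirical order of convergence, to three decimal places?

p ≈ ln(‖e_8‖/‖e_7‖) / ln(‖e_7‖/‖e_6‖)
  = ln(1.595e-04/3.597e-03) / ln(3.597e-03/3.258e-02)
  = ln(0.0443425) / ln(0.110405)
  = -3.115812 / -2.203600 ≈ 1.413964

1.414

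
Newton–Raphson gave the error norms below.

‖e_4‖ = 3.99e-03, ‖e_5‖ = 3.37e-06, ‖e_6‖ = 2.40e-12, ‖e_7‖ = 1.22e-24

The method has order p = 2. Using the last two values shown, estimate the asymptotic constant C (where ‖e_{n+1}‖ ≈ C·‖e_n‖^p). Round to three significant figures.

C ≈ ‖e_7‖ / ‖e_6‖^2
  = 1.22e-24 / (2.40e-12)^2
  = 1.22e-24 / 5.76e-24 ≈ 0.21181

0.212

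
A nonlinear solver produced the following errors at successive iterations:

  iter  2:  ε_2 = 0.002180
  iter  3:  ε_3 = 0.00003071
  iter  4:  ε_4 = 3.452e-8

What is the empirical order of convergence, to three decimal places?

p ≈ ln(ε_4/ε_3) / ln(ε_3/ε_2)
  = ln(3.452e-8/0.00003071) / ln(0.00003071/0.002180)
  = ln(0.00112406) / ln(0.0140872)
  = -6.790808 / -4.262489 ≈ 1.593156

1.593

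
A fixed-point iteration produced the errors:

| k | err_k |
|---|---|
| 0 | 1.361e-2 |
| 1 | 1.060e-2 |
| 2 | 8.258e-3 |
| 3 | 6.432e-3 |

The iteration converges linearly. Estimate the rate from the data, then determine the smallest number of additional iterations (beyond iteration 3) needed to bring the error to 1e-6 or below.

Rate ρ ≈ err_3/err_2 = 6.432e-3/8.258e-3 = 0.7789.
After j more steps, err_{3+j} ≈ 6.432e-3·ρ^j; need ρ^j ≤ 1e-6/6.432e-3 = 0.000155473.
j ≥ ln(0.000155473)/ln(0.7789) = -8.7690/-0.24987 = 35.094.
So 36 more iterations are needed.

36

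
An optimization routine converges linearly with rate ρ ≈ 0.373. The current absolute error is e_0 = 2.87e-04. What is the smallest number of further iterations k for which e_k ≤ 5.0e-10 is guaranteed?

After k steps, e_k ≈ 2.87e-04·0.373^k.
Need 0.373^k ≤ 5.0e-10/2.87e-04 = 1.74216e-06.
k ≥ ln(1.74216e-06)/ln(0.373) = -13.2604/-0.98618 = 13.446.
Smallest integer k = 14.

14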